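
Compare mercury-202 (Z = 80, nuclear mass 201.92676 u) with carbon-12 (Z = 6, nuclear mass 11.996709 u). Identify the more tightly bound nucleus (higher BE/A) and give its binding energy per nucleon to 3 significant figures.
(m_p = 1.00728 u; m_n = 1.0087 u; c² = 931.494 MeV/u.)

mercury-202; 7.92 MeV/nucleon

mercury-202: Σm = 80(1.00728) + 122(1.0087) = 203.64380 u; Δm = 1.71704 u; E_B = 1599.4 MeV; E_B/A = 7.918 MeV
carbon-12: Σm = 6(1.00728) + 6(1.0087) = 12.09588 u; Δm = 0.099171 u; E_B = 92.377 MeV; E_B/A = 7.698 MeV
mercury-202 has the higher binding energy per nucleon, so it is the more tightly bound nucleus.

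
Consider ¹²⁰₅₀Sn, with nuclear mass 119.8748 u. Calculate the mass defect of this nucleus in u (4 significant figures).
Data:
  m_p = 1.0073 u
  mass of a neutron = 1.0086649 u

1.097 u

The nucleus contains 50 protons and 120 − 50 = 70 neutrons.
Σm = 50·m_p + 70·m_n = 50.3650 + 70.6065430 = 120.9715430 u
Mass defect Δm = 120.9715430 − 119.8748 = 1.0967430 u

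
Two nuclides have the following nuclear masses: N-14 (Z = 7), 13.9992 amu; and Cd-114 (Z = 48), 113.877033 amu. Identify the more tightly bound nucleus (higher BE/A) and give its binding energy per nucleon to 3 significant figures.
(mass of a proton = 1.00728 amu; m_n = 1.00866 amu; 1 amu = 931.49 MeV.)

N-14: Σm = 7(1.00728) + 7(1.00866) = 14.11158 amu; Δm = 0.11238 amu; E_B = 104.68 MeV; E_B/A = 7.477 MeV
Cd-114: Σm = 48(1.00728) + 66(1.00866) = 114.92100 amu; Δm = 1.043967 amu; E_B = 972.44 MeV; E_B/A = 8.530 MeV
Cd-114 has the higher binding energy per nucleon, so it is the more tightly bound nucleus.

Cd-114; 8.53 MeV/nucleon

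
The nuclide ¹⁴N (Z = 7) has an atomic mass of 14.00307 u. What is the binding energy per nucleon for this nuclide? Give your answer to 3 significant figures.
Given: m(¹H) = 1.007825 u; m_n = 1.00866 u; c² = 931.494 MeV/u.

7.47 MeV/nucleon

Z = 7, so N = A − Z = 14 − 7 = 7.
Mass of separated nucleons = 7(1.007825) + 7(1.00866) = 7.054775 + 7.06062 = 14.115395 u
Mass defect Δm = 14.115395 − 14.00307 = 0.112325 u
E_B = 0.112325 × 931.494 = 104.630 MeV
Per nucleon: 104.630 / 14 = 7.474 MeV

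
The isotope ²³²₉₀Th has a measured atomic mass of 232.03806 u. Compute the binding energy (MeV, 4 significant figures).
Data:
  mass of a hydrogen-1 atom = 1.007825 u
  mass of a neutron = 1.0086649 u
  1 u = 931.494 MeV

Mass of separated nucleons = 90(1.007825) + 142(1.0086649) = 90.704250 + 143.2304158 = 233.9346658 u
Mass defect Δm = 233.9346658 − 232.03806 = 1.8966058 u
Converting to energy: 1.8966058 u × 931.494 MeV/u = 1766.68 MeV

1767 MeV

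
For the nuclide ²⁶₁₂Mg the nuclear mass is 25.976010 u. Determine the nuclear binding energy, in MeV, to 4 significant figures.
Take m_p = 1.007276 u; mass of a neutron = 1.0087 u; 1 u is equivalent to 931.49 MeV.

217.1 MeV

Mass of separated nucleons = 12(1.007276) + 14(1.0087) = 12.087312 + 14.1218 = 26.209112 u
Mass defect Δm = 26.209112 − 25.976010 = 0.233102 u
Converting to energy: 0.233102 u × 931.49 MeV/u = 217.132 MeV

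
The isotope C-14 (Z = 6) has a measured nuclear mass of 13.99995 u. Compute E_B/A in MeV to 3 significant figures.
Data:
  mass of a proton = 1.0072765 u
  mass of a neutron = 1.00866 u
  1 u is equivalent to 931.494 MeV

The nucleus contains 6 protons and 14 − 6 = 8 neutrons.
Total constituent mass: 6 × 1.0072765 + 8 × 1.00866 = 14.1129390 u
Δm = 14.1129390 − 13.99995 = 0.1129890 u
E_B = 0.1129890 × 931.494 = 105.249 MeV
Dividing by A = 14 gives 7.518 MeV per nucleon.

7.52 MeV/nucleon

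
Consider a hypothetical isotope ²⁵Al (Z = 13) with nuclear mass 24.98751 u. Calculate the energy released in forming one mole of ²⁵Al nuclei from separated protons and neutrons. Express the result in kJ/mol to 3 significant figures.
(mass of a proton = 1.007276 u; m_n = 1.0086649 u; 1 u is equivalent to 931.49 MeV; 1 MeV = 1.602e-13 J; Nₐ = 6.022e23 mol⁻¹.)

Mass of separated nucleons = 13(1.007276) + 12(1.0086649) = 13.094588 + 12.1039788 = 25.1985668 u
Mass defect Δm = 25.1985668 − 24.98751 = 0.2110568 u
Binding energy = Δm·c² = 0.2110568 × 931.49 MeV/u = 196.597 MeV
Per nucleus in joules: 196.597 MeV × 1.602e-13 J/MeV = 3.1495e-11 J
Per mole: 3.1495e-11 J × 6.022e23 mol⁻¹ = 1.8966e+13 J/mol

1.90e+10 kJ/mol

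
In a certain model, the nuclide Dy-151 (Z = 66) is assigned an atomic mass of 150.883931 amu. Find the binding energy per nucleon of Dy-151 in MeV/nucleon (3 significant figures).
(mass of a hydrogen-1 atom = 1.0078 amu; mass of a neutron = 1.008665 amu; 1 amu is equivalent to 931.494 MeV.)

8.44 MeV/nucleon

Z = 66, so N = A − Z = 151 − 66 = 85.
Mass of separated nucleons = 66(1.0078) + 85(1.008665) = 66.5148 + 85.736525 = 152.251325 amu
The mass defect is 152.251325 − 150.883931 = 1.367394 amu.
E_B = 1.367394 × 931.494 = 1273.72 MeV
Dividing by A = 151 gives 8.435 MeV per nucleon.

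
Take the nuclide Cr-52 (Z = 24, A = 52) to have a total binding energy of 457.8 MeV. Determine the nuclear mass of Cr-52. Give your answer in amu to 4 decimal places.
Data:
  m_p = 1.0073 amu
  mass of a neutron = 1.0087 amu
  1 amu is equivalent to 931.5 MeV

Mass defect = 457.8 MeV / (931.5 MeV/amu) = 0.491465 amu
Constituent mass = 24(1.0073) + 28(1.0087) = 52.4188 amu
Nuclear mass = 52.4188 − 0.491465 = 51.927335 amu ≈ 51.9273 amu (to 4 decimal places)

51.9273 amu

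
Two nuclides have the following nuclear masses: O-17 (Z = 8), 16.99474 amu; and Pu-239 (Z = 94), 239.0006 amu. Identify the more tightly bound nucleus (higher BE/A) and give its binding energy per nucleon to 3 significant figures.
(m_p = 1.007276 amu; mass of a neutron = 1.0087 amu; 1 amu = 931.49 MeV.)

O-17: Σm = 8(1.007276) + 9(1.0087) = 17.136508 amu; Δm = 0.141768 amu; E_B = 132.06 MeV; E_B/A = 7.768 MeV
Pu-239: Σm = 94(1.007276) + 145(1.0087) = 240.945444 amu; Δm = 1.944844 amu; E_B = 1811.6 MeV; E_B/A = 7.580 MeV
O-17 has the higher binding energy per nucleon, so it is the more tightly bound nucleus.

O-17; 7.77 MeV/nucleon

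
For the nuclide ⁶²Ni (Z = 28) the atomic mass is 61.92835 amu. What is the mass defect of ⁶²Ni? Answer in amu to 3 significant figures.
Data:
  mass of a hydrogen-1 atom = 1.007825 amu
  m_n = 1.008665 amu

0.585 amu

The nucleus contains 28 protons and 62 − 28 = 34 neutrons.
Mass of separated nucleons = 28(1.007825) + 34(1.008665) = 28.219100 + 34.294610 = 62.513710 amu
Δm = 62.513710 − 61.92835 = 0.585360 amu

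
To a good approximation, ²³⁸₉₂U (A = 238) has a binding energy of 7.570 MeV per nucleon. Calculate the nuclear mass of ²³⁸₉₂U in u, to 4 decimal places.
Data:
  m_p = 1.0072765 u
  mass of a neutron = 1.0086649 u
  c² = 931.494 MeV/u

Total binding energy = 238 × 7.570 = 1801.660 MeV
Mass defect = 1801.660 MeV / (931.494 MeV/u) = 1.934162 u
Constituent mass = 92(1.0072765) + 146(1.0086649) = 239.9345134 u
Nuclear mass = 239.9345134 − 1.934162 = 238.0003514 u ≈ 238.0004 u (to 4 decimal places)

238.0004 u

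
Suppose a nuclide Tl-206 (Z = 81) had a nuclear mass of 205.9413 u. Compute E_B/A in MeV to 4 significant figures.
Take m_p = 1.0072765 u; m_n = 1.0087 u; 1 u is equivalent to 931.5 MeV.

7.848 MeV/nucleon

Σm = 81·m_p + 125·m_n = 81.5893965 + 126.0875 = 207.6768965 u
The mass defect is 207.6768965 − 205.9413 = 1.7355965 u.
E_B = 1.7355965 × 931.5 = 1616.71 MeV
Dividing by A = 206 gives 7.848 MeV per nucleon.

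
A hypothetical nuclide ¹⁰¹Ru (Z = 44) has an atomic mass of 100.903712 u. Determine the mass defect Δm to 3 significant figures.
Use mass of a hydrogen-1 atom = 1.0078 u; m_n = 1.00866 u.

Z = 44, so N = A − Z = 101 − 44 = 57.
Σm = 44·m(¹H) + 57·m_n = 44.3432 + 57.49362 = 101.83682 u
Mass defect Δm = 101.83682 − 100.903712 = 0.933108 u

0.933 u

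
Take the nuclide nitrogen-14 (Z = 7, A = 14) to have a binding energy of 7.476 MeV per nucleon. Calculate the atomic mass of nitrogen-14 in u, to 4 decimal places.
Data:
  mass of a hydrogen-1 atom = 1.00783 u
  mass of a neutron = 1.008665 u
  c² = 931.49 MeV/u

Total binding energy = 14 × 7.476 = 104.664 MeV
Mass defect = 104.664 MeV / (931.49 MeV/u) = 0.112362 u
Constituent mass = 7(1.00783) + 7(1.008665) = 14.115465 u
Atomic mass = 14.115465 − 0.112362 = 14.003103 u ≈ 14.0031 u (to 4 decimal places)

14.0031 u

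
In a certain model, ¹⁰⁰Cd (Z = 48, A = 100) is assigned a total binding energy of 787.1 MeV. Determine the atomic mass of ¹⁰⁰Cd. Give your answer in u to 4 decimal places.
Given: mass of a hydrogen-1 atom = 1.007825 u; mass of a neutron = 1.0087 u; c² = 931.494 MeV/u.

Mass defect = 787.1 MeV / (931.494 MeV/u) = 0.844987 u
Constituent mass = 48(1.007825) + 52(1.0087) = 100.828000 u
Atomic mass = 100.828000 − 0.844987 = 99.983013 u ≈ 99.9830 u (to 4 decimal places)

99.9830 u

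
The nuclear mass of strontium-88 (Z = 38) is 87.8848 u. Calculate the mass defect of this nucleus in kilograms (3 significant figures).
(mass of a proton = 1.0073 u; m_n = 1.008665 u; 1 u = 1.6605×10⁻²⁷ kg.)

The nucleus contains 38 protons and 88 − 38 = 50 neutrons.
Total constituent mass: 38 × 1.0073 + 50 × 1.008665 = 88.710650 u
Mass defect Δm = 88.710650 − 87.8848 = 0.825850 u
In SI units: 0.825850 u × 1.6605×10⁻²⁷ kg/u = 1.3713e-27 kg

1.37e-27 kg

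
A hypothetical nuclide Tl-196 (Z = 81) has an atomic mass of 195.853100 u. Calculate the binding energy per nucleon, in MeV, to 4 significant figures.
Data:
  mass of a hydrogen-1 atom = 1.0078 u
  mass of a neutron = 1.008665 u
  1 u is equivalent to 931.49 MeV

8.437 MeV/nucleon

Σm = 81·m(¹H) + 115·m_n = 81.6318 + 115.996475 = 197.628275 u
The mass defect is 197.628275 − 195.853100 = 1.775175 u.
Converting to energy: 1.775175 u × 931.49 MeV/u = 1653.56 MeV
BE/A = 1653.56 MeV / 196 = 8.437 MeV/nucleon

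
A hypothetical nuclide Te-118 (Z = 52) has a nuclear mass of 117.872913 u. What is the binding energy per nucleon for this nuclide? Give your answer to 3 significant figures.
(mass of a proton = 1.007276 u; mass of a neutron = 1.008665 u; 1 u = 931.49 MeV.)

8.50 MeV/nucleon

Total constituent mass: 52 × 1.007276 + 66 × 1.008665 = 118.950242 u
Mass defect Δm = 118.950242 − 117.872913 = 1.077329 u
Converting to energy: 1.077329 u × 931.49 MeV/u = 1003.52 MeV
Dividing by A = 118 gives 8.504 MeV per nucleon.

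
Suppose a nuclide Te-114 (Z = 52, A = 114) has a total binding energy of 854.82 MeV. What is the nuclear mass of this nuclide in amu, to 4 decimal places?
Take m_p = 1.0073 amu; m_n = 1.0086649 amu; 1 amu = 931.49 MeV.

Mass defect = 854.82 MeV / (931.49 MeV/amu) = 0.917691 amu
Constituent mass = 52(1.0073) + 62(1.0086649) = 114.9168238 amu
Nuclear mass = 114.9168238 − 0.917691 = 113.9991328 amu ≈ 113.9991 amu (to 4 decimal places)

113.9991 amu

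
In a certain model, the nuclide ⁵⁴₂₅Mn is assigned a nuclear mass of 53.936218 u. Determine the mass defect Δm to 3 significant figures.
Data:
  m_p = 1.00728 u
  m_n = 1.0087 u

Mass of separated nucleons = 25(1.00728) + 29(1.0087) = 25.18200 + 29.2523 = 54.43430 u
Mass defect Δm = 54.43430 − 53.936218 = 0.498082 u

0.498 u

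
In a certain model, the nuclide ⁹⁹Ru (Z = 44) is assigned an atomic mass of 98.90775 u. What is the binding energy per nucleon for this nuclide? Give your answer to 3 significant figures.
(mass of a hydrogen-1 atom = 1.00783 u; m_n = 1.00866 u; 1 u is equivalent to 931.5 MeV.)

8.59 MeV/nucleon

Z = 44, so N = A − Z = 99 − 44 = 55.
Mass of separated nucleons = 44(1.00783) + 55(1.00866) = 44.34452 + 55.47630 = 99.82082 u
Mass defect Δm = 99.82082 − 98.90775 = 0.91307 u
Converting to energy: 0.91307 u × 931.5 MeV/u = 850.525 MeV
Dividing by A = 99 gives 8.591 MeV per nucleon.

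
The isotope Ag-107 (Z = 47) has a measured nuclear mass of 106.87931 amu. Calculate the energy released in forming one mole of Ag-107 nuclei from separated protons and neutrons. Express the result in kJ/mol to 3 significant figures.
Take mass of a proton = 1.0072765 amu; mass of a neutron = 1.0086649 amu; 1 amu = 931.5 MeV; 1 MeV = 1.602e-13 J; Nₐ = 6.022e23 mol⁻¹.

Σm = 47·m_p + 60·m_n = 47.3419955 + 60.5198940 = 107.8618895 amu
Mass defect Δm = 107.8618895 − 106.87931 = 0.9825795 amu
Binding energy = Δm·c² = 0.9825795 × 931.5 MeV/amu = 915.273 MeV
Per nucleus in joules: 915.273 MeV × 1.602e-13 J/MeV = 1.4663e-10 J
Per mole: 1.4663e-10 J × 6.022e23 mol⁻¹ = 8.8301e+13 J/mol

8.83e+10 kJ/mol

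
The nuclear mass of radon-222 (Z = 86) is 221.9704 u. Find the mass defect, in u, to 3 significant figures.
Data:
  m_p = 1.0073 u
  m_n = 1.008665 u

Z = 86, so N = A − Z = 222 − 86 = 136.
Mass of separated nucleons = 86(1.0073) + 136(1.008665) = 86.6278 + 137.178440 = 223.806240 u
Δm = 223.806240 − 221.9704 = 1.835840 u

1.84 u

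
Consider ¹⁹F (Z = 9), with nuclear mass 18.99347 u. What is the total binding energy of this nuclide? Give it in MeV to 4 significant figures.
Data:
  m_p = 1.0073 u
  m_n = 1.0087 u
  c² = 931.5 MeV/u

148.3 MeV

Total constituent mass: 9 × 1.0073 + 10 × 1.0087 = 19.1527 u
Mass defect Δm = 19.1527 − 18.99347 = 0.15923 u
E_B = 0.15923 × 931.5 = 148.323 MeV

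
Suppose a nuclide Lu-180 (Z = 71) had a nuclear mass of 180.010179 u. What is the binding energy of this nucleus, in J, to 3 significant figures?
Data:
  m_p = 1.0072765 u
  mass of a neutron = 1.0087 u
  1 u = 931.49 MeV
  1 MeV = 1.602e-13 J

2.17e-10 J

With 71 protons and 109 neutrons (A = 180):
Total constituent mass: 71 × 1.0072765 + 109 × 1.0087 = 181.4649315 u
The mass defect is 181.4649315 − 180.010179 = 1.4547525 u.
Binding energy = Δm·c² = 1.4547525 × 931.49 MeV/u = 1355.09 MeV
In joules: 1355.09 MeV × 1.602e-13 J/MeV = 2.1709e-10 J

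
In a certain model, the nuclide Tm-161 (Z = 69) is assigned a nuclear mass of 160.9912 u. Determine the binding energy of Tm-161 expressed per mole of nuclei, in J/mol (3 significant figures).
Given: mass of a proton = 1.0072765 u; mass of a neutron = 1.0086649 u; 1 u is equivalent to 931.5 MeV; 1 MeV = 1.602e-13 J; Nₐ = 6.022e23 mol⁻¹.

1.18e+14 J/mol

Σm = 69·m_p + 92·m_n = 69.5020785 + 92.7971708 = 162.2992493 u
The mass defect is 162.2992493 − 160.9912 = 1.3080493 u.
E_B = 1.3080493 × 931.5 = 1218.45 MeV
Per nucleus in joules: 1218.45 MeV × 1.602e-13 J/MeV = 1.9520e-10 J
Per mole: 1.9520e-10 J × 6.022e23 mol⁻¹ = 1.1755e+14 J/mol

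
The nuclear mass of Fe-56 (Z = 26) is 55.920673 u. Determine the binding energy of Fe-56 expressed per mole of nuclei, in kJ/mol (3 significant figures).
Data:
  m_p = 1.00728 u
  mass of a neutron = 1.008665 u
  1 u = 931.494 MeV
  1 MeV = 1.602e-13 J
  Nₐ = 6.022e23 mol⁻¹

4.75e+10 kJ/mol

The nucleus contains 26 protons and 56 − 26 = 30 neutrons.
Total constituent mass: 26 × 1.00728 + 30 × 1.008665 = 56.449230 u
Mass defect Δm = 56.449230 − 55.920673 = 0.528557 u
Converting to energy: 0.528557 u × 931.494 MeV/u = 492.348 MeV
Per nucleus in joules: 492.348 MeV × 1.602e-13 J/MeV = 7.8874e-11 J
Per mole: 7.8874e-11 J × 6.022e23 mol⁻¹ = 4.7498e+13 J/mol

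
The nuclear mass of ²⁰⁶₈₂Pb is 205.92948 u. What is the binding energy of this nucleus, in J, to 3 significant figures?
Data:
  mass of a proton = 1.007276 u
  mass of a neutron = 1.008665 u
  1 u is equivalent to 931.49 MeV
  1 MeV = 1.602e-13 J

Σm = 82·m_p + 124·m_n = 82.596632 + 125.074460 = 207.671092 u
The mass defect is 207.671092 − 205.92948 = 1.741612 u.
Converting to energy: 1.741612 u × 931.49 MeV/u = 1622.29 MeV
In joules: 1622.29 MeV × 1.602e-13 J/MeV = 2.5989e-10 J

2.60e-10 J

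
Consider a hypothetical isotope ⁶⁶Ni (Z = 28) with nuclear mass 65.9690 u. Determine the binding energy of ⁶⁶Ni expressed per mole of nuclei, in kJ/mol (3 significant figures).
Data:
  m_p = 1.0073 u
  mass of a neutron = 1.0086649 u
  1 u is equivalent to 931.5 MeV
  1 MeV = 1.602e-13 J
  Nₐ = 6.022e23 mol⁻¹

With 28 protons and 38 neutrons (A = 66):
Σm = 28·m_p + 38·m_n = 28.2044 + 38.3292662 = 66.5336662 u
Mass defect Δm = 66.5336662 − 65.9690 = 0.5646662 u
E_B = 0.5646662 × 931.5 = 525.987 MeV
Per nucleus in joules: 525.987 MeV × 1.602e-13 J/MeV = 8.4263e-11 J
Per mole: 8.4263e-11 J × 6.022e23 mol⁻¹ = 5.0743e+13 J/mol

5.07e+10 kJ/mol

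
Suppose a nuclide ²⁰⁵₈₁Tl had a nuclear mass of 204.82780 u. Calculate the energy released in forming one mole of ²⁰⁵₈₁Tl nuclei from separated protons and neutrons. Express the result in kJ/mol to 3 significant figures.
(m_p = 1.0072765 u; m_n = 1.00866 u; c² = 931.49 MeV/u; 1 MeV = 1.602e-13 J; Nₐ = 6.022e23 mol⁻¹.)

Mass of separated nucleons = 81(1.0072765) + 124(1.00866) = 81.5893965 + 125.07384 = 206.6632365 u
Mass defect Δm = 206.6632365 − 204.82780 = 1.8354365 u
Binding energy = Δm·c² = 1.8354365 × 931.49 MeV/u = 1709.69 MeV
Per nucleus in joules: 1709.69 MeV × 1.602e-13 J/MeV = 2.7389e-10 J
Per mole: 2.7389e-10 J × 6.022e23 mol⁻¹ = 1.6494e+14 J/mol

1.65e+11 kJ/mol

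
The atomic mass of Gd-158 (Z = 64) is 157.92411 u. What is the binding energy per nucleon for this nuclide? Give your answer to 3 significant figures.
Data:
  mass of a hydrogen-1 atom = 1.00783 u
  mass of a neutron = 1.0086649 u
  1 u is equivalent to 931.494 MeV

8.20 MeV/nucleon

With 64 protons and 94 neutrons (A = 158):
Total constituent mass: 64 × 1.00783 + 94 × 1.0086649 = 159.3156206 u
Mass defect Δm = 159.3156206 − 157.92411 = 1.3915106 u
Binding energy = Δm·c² = 1.3915106 × 931.494 MeV/u = 1296.18 MeV
Per nucleon: 1296.18 / 158 = 8.204 MeV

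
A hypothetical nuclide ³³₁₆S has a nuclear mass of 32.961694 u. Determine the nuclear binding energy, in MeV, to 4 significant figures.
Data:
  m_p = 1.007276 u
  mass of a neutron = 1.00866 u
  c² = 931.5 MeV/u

281.3 MeV

The nucleus contains 16 protons and 33 − 16 = 17 neutrons.
Mass of separated nucleons = 16(1.007276) + 17(1.00866) = 16.116416 + 17.14722 = 33.263636 u
Δm = 33.263636 − 32.961694 = 0.301942 u
E_B = 0.301942 × 931.5 = 281.259 MeV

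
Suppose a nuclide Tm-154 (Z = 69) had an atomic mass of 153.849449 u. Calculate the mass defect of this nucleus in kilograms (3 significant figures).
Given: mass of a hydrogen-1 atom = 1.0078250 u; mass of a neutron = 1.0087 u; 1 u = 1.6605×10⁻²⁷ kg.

2.37e-27 kg

Z = 69, so N = A − Z = 154 − 69 = 85.
Σm = 69·m(¹H) + 85·m_n = 69.5399250 + 85.7395 = 155.2794250 u
The mass defect is 155.2794250 − 153.849449 = 1.4299760 u.
In SI units: 1.4299760 u × 1.6605×10⁻²⁷ kg/u = 2.3745e-27 kg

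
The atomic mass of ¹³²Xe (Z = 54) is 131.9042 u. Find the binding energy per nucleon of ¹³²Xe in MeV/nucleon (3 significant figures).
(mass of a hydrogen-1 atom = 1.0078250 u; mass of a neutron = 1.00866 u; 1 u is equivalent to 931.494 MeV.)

8.42 MeV/nucleon

Mass of separated nucleons = 54(1.0078250) + 78(1.00866) = 54.4225500 + 78.67548 = 133.0980300 u
The mass defect is 133.0980300 − 131.9042 = 1.1938300 u.
Binding energy = Δm·c² = 1.1938300 × 931.494 MeV/u = 1112.05 MeV
Dividing by A = 132 gives 8.4246 MeV per nucleon.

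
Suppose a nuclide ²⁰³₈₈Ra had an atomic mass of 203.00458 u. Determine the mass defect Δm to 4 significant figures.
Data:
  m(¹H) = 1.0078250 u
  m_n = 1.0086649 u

With 88 protons and 115 neutrons (A = 203):
Mass of separated nucleons = 88(1.0078250) + 115(1.0086649) = 88.6886000 + 115.9964635 = 204.6850635 u
Mass defect Δm = 204.6850635 − 203.00458 = 1.6804835 u

1.680 u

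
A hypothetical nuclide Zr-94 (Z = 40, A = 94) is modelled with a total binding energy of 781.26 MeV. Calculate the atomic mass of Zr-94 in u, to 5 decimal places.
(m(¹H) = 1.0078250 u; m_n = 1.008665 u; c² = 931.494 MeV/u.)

93.94219 u

Mass defect = 781.26 MeV / (931.494 MeV/u) = 0.8387172 u
Constituent mass = 40(1.0078250) + 54(1.008665) = 94.7809100 u
Atomic mass = 94.7809100 − 0.8387172 = 93.9421928 u ≈ 93.94219 u (to 5 decimal places)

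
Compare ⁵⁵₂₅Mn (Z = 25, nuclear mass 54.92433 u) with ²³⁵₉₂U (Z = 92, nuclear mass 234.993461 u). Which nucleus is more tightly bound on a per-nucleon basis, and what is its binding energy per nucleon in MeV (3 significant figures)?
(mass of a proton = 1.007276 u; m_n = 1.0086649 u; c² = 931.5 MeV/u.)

⁵⁵₂₅Mn; 8.76 MeV/nucleon

⁵⁵₂₅Mn: Σm = 25(1.007276) + 30(1.0086649) = 55.4418470 u; Δm = 0.5175170 u; E_B = 482.07 MeV; E_B/A = 8.7649 MeV
²³⁵₉₂U: Σm = 92(1.007276) + 143(1.0086649) = 236.9084727 u; Δm = 1.9150117 u; E_B = 1783.8 MeV; E_B/A = 7.591 MeV
⁵⁵₂₅Mn has the higher binding energy per nucleon, so it is the more tightly bound nucleus.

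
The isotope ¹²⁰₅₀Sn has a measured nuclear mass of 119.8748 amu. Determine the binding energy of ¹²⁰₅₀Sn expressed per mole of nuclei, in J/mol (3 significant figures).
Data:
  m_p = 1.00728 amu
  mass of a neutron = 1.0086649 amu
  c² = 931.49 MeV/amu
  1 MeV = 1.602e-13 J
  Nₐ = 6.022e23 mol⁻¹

9.85e+13 J/mol

Total constituent mass: 50 × 1.00728 + 70 × 1.0086649 = 120.9705430 amu
Δm = 120.9705430 − 119.8748 = 1.0957430 amu
Converting to energy: 1.0957430 amu × 931.49 MeV/amu = 1020.67 MeV
Per nucleus in joules: 1020.67 MeV × 1.602e-13 J/MeV = 1.6351e-10 J
Per mole: 1.6351e-10 J × 6.022e23 mol⁻¹ = 9.8466e+13 J/mol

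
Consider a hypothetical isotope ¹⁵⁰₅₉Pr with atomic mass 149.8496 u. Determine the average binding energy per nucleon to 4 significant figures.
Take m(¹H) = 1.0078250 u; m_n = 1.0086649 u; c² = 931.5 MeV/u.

8.698 MeV/nucleon

Z = 59, so N = A − Z = 150 − 59 = 91.
Mass of separated nucleons = 59(1.0078250) + 91(1.0086649) = 59.4616750 + 91.7885059 = 151.2501809 u
Δm = 151.2501809 − 149.8496 = 1.4005809 u
Converting to energy: 1.4005809 u × 931.5 MeV/u = 1304.64 MeV
BE/A = 1304.64 MeV / 150 = 8.698 MeV/nucleon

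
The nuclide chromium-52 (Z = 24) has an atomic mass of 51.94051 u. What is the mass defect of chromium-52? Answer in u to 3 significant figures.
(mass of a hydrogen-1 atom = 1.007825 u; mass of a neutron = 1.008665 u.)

0.490 u

The nucleus contains 24 protons and 52 − 24 = 28 neutrons.
Total constituent mass: 24 × 1.007825 + 28 × 1.008665 = 52.430420 u
The mass defect is 52.430420 − 51.94051 = 0.489910 u.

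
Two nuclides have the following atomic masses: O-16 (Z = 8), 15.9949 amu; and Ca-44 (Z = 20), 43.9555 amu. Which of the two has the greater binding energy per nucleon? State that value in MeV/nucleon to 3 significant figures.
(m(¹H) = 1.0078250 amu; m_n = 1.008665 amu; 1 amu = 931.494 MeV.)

Ca-44; 8.66 MeV/nucleon

O-16: Σm = 8(1.0078250) + 8(1.008665) = 16.1319200 amu; Δm = 0.1370200 amu; E_B = 127.63 MeV; E_B/A = 7.977 MeV
Ca-44: Σm = 20(1.0078250) + 24(1.008665) = 44.3644600 amu; Δm = 0.4089600 amu; E_B = 380.94 MeV; E_B/A = 8.658 MeV
Ca-44 has the higher binding energy per nucleon, so it is the more tightly bound nucleus.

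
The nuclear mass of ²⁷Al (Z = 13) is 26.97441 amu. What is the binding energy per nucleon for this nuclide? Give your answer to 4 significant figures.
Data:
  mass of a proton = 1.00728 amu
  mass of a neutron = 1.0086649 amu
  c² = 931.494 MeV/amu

8.333 MeV/nucleon

Σm = 13·m_p + 14·m_n = 13.09464 + 14.1213086 = 27.2159486 amu
The mass defect is 27.2159486 − 26.97441 = 0.2415386 amu.
Converting to energy: 0.2415386 amu × 931.494 MeV/amu = 224.992 MeV
Per nucleon: 224.992 / 27 = 8.333 MeV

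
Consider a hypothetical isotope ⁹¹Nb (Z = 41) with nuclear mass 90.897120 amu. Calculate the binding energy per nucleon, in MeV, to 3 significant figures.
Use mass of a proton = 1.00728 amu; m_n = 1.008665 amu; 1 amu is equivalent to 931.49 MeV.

8.54 MeV/nucleon

Total constituent mass: 41 × 1.00728 + 50 × 1.008665 = 91.731730 amu
Mass defect Δm = 91.731730 − 90.897120 = 0.834610 amu
Converting to energy: 0.834610 amu × 931.49 MeV/amu = 777.431 MeV
Per nucleon: 777.431 / 91 = 8.543 MeV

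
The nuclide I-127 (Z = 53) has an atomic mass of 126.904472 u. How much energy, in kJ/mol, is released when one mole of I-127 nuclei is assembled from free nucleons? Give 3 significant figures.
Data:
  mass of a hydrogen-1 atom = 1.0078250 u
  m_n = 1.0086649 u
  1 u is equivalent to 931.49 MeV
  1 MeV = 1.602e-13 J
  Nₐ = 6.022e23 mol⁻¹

1.03e+11 kJ/mol

Σm = 53·m(¹H) + 74·m_n = 53.4147250 + 74.6412026 = 128.0559276 u
The mass defect is 128.0559276 − 126.904472 = 1.1514556 u.
E_B = 1.1514556 × 931.49 = 1072.57 MeV
Per nucleus in joules: 1072.57 MeV × 1.602e-13 J/MeV = 1.7183e-10 J
Per mole: 1.7183e-10 J × 6.022e23 mol⁻¹ = 1.0348e+14 J/mol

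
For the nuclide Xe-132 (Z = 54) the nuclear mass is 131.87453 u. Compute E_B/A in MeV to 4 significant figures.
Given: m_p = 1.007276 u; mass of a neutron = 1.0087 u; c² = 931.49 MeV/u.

8.447 MeV/nucleon

Σm = 54·m_p + 78·m_n = 54.392904 + 78.6786 = 133.071504 u
Mass defect Δm = 133.071504 − 131.87453 = 1.196974 u
E_B = 1.196974 × 931.49 = 1114.97 MeV
BE/A = 1114.97 MeV / 132 = 8.447 MeV/nucleon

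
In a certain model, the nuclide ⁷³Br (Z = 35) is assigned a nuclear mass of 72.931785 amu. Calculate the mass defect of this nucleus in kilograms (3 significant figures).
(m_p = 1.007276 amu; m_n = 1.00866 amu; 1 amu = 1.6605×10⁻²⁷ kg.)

The nucleus contains 35 protons and 73 − 35 = 38 neutrons.
Total constituent mass: 35 × 1.007276 + 38 × 1.00866 = 73.583740 amu
Mass defect Δm = 73.583740 − 72.931785 = 0.651955 amu
In SI units: 0.651955 amu × 1.6605×10⁻²⁷ kg/amu = 1.0826e-27 kg

1.08e-27 kg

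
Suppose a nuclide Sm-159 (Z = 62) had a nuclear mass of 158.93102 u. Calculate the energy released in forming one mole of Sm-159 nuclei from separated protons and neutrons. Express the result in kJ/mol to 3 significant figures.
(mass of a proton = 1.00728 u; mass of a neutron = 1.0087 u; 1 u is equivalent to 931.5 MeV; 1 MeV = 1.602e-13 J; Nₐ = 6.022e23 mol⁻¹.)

1.23e+11 kJ/mol

Total constituent mass: 62 × 1.00728 + 97 × 1.0087 = 160.29526 u
Δm = 160.29526 − 158.93102 = 1.36424 u
E_B = 1.36424 × 931.5 = 1270.79 MeV
Per nucleus in joules: 1270.79 MeV × 1.602e-13 J/MeV = 2.0358e-10 J
Per mole: 2.0358e-10 J × 6.022e23 mol⁻¹ = 1.2260e+14 J/mol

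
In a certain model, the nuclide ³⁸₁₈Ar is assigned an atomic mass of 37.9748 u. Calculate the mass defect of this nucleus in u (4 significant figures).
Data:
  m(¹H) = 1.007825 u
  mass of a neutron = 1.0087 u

0.3401 u

The nucleus contains 18 protons and 38 − 18 = 20 neutrons.
Mass of separated nucleons = 18(1.007825) + 20(1.0087) = 18.140850 + 20.1740 = 38.314850 u
Δm = 38.314850 − 37.9748 = 0.340050 u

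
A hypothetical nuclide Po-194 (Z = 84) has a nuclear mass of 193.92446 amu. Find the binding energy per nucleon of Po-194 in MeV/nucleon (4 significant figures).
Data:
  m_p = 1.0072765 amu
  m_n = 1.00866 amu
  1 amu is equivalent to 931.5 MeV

7.871 MeV/nucleon

With 84 protons and 110 neutrons (A = 194):
Σm = 84·m_p + 110·m_n = 84.6112260 + 110.95260 = 195.5638260 amu
The mass defect is 195.5638260 − 193.92446 = 1.6393660 amu.
Binding energy = Δm·c² = 1.6393660 × 931.5 MeV/amu = 1527.07 MeV
BE/A = 1527.07 MeV / 194 = 7.871 MeV/nucleon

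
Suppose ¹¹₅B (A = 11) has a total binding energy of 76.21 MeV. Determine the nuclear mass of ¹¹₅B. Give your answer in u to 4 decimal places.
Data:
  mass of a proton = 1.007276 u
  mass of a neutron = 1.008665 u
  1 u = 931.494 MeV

11.0066 u

Mass defect = 76.21 MeV / (931.494 MeV/u) = 0.081815 u
Constituent mass = 5(1.007276) + 6(1.008665) = 11.088370 u
Nuclear mass = 11.088370 − 0.081815 = 11.006555 u ≈ 11.0066 u (to 4 decimal places)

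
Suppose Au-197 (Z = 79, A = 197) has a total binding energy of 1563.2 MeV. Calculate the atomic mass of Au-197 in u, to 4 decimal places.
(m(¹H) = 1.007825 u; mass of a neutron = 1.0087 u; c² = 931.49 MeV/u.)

Mass defect = 1563.2 MeV / (931.49 MeV/u) = 1.678172 u
Constituent mass = 79(1.007825) + 118(1.0087) = 198.644775 u
Atomic mass = 198.644775 − 1.678172 = 196.966603 u ≈ 196.9666 u (to 4 decimal places)

196.9666 u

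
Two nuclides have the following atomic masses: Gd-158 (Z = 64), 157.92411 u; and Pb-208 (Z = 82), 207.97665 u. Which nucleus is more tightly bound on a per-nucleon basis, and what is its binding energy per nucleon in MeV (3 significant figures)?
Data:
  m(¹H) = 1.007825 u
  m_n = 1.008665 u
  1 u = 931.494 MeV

Gd-158: Σm = 64(1.007825) + 94(1.008665) = 159.315310 u; Δm = 1.391200 u; E_B = 1295.9 MeV; E_B/A = 8.202 MeV
Pb-208: Σm = 82(1.007825) + 126(1.008665) = 209.733440 u; Δm = 1.756790 u; E_B = 1636.4 MeV; E_B/A = 7.867 MeV
Gd-158 has the higher binding energy per nucleon, so it is the more tightly bound nucleus.

Gd-158; 8.20 MeV/nucleon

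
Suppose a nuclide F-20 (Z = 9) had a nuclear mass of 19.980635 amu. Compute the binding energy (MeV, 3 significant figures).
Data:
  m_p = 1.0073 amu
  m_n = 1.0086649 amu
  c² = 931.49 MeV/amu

The nucleus contains 9 protons and 20 − 9 = 11 neutrons.
Σm = 9·m_p + 11·m_n = 9.0657 + 11.0953139 = 20.1610139 amu
The mass defect is 20.1610139 − 19.980635 = 0.1803789 amu.
Converting to energy: 0.1803789 amu × 931.49 MeV/amu = 168.021 MeV

168 MeV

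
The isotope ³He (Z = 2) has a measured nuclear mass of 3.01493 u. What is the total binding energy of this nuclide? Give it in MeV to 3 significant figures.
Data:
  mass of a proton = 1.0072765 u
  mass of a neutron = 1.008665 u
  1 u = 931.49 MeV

7.72 MeV

Σm = 2·m_p + 1·m_n = 2.0145530 + 1.008665 = 3.0232180 u
The mass defect is 3.0232180 − 3.01493 = 0.0082880 u.
E_B = 0.0082880 × 931.49 = 7.72019 MeV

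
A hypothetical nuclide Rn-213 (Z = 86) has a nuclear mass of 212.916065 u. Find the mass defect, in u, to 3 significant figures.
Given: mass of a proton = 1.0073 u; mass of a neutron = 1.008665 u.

1.81 u

With 86 protons and 127 neutrons (A = 213):
Σm = 86·m_p + 127·m_n = 86.6278 + 128.100455 = 214.728255 u
Mass defect Δm = 214.728255 − 212.916065 = 1.812190 u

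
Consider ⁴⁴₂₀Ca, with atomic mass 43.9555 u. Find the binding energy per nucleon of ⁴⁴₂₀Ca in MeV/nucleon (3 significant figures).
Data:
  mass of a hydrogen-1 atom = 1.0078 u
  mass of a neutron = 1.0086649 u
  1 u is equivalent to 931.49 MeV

With 20 protons and 24 neutrons (A = 44):
Total constituent mass: 20 × 1.0078 + 24 × 1.0086649 = 44.3639576 u
Δm = 44.3639576 − 43.9555 = 0.4084576 u
Converting to energy: 0.4084576 u × 931.49 MeV/u = 380.474 MeV
Dividing by A = 44 gives 8.647 MeV per nucleon.

8.65 MeV/nucleon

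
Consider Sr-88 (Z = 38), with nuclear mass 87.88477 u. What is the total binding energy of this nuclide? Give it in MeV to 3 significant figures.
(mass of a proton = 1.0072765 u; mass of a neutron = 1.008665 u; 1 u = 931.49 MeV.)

768 MeV

The nucleus contains 38 protons and 88 − 38 = 50 neutrons.
Mass of separated nucleons = 38(1.0072765) + 50(1.008665) = 38.2765070 + 50.433250 = 88.7097570 u
Δm = 88.7097570 − 87.88477 = 0.8249870 u
E_B = 0.8249870 × 931.49 = 768.467 MeV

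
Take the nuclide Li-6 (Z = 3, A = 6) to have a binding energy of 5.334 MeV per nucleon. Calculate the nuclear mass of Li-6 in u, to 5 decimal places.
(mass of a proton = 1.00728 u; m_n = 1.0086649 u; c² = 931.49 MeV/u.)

Total binding energy = 6 × 5.334 = 32.004 MeV
Mass defect = 32.004 MeV / (931.49 MeV/u) = 0.0343579 u
Constituent mass = 3(1.00728) + 3(1.0086649) = 6.0478347 u
Nuclear mass = 6.0478347 − 0.0343579 = 6.0134768 u ≈ 6.01348 u (to 5 decimal places)

6.01348 u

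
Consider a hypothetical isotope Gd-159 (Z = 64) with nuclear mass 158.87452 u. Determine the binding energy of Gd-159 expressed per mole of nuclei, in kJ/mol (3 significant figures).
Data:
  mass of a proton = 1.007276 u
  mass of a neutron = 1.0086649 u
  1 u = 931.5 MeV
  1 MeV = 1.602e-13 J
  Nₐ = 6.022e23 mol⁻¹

1.27e+11 kJ/mol

The nucleus contains 64 protons and 159 − 64 = 95 neutrons.
Mass of separated nucleons = 64(1.007276) + 95(1.0086649) = 64.465664 + 95.8231655 = 160.2888295 u
The mass defect is 160.2888295 − 158.87452 = 1.4143095 u.
Binding energy = Δm·c² = 1.4143095 × 931.5 MeV/u = 1317.43 MeV
Per nucleus in joules: 1317.43 MeV × 1.602e-13 J/MeV = 2.1105e-10 J
Per mole: 2.1105e-10 J × 6.022e23 mol⁻¹ = 1.2709e+14 J/mol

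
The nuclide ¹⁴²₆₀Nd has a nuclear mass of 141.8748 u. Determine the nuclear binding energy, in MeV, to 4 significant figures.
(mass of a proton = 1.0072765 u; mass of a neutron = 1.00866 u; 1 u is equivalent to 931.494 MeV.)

1185 MeV

The nucleus contains 60 protons and 142 − 60 = 82 neutrons.
Total constituent mass: 60 × 1.0072765 + 82 × 1.00866 = 143.1467100 u
The mass defect is 143.1467100 − 141.8748 = 1.2719100 u.
Binding energy = Δm·c² = 1.2719100 × 931.494 MeV/u = 1184.78 MeV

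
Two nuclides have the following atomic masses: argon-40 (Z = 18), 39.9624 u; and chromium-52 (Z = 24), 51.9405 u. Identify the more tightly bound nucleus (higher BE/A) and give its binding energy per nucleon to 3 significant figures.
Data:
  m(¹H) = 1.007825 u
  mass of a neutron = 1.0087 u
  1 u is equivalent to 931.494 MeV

argon-40: Σm = 18(1.007825) + 22(1.0087) = 40.332250 u; Δm = 0.369850 u; E_B = 344.51 MeV; E_B/A = 8.613 MeV
chromium-52: Σm = 24(1.007825) + 28(1.0087) = 52.431400 u; Δm = 0.490900 u; E_B = 457.27 MeV; E_B/A = 8.794 MeV
chromium-52 has the higher binding energy per nucleon, so it is the more tightly bound nucleus.

chromium-52; 8.79 MeV/nucleon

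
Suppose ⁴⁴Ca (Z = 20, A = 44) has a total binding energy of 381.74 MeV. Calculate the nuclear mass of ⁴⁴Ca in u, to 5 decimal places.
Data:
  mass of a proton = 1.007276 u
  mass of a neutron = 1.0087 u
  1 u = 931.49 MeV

43.94450 u

Mass defect = 381.74 MeV / (931.49 MeV/u) = 0.4098165 u
Constituent mass = 20(1.007276) + 24(1.0087) = 44.354320 u
Nuclear mass = 44.354320 − 0.4098165 = 43.9445035 u ≈ 43.94450 u (to 5 decimal places)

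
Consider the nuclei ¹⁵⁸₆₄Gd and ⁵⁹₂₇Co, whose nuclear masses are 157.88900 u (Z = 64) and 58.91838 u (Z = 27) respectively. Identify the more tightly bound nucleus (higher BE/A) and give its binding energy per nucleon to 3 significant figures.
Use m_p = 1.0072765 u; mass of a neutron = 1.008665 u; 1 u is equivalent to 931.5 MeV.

¹⁵⁸₆₄Gd: Σm = 64(1.0072765) + 94(1.008665) = 159.2802060 u; Δm = 1.3912060 u; E_B = 1295.9 MeV; E_B/A = 8.202 MeV
⁵⁹₂₇Co: Σm = 27(1.0072765) + 32(1.008665) = 59.4737455 u; Δm = 0.5553655 u; E_B = 517.32 MeV; E_B/A = 8.768 MeV
⁵⁹₂₇Co has the higher binding energy per nucleon, so it is the more tightly bound nucleus.

⁵⁹₂₇Co; 8.77 MeV/nucleon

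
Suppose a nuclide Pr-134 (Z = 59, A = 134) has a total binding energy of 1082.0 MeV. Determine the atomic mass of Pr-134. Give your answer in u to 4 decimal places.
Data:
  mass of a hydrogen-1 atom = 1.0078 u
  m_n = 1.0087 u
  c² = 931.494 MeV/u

133.9511 u

Mass defect = 1082.0 MeV / (931.494 MeV/u) = 1.161575 u
Constituent mass = 59(1.0078) + 75(1.0087) = 135.1127 u
Atomic mass = 135.1127 − 1.161575 = 133.951125 u ≈ 133.9511 u (to 4 decimal places)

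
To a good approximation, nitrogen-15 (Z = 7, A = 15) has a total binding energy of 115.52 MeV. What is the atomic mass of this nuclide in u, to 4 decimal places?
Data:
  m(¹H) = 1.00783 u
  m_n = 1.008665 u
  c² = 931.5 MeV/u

15.0001 u

Mass defect = 115.52 MeV / (931.5 MeV/u) = 0.124015 u
Constituent mass = 7(1.00783) + 8(1.008665) = 15.124130 u
Atomic mass = 15.124130 − 0.124015 = 15.000115 u ≈ 15.0001 u (to 4 decimal places)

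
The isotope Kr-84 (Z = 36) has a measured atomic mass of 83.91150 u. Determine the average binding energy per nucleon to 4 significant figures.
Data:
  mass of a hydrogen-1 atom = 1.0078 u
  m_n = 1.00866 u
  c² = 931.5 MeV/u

Σm = 36·m(¹H) + 48·m_n = 36.2808 + 48.41568 = 84.69648 u
Δm = 84.69648 − 83.91150 = 0.78498 u
E_B = 0.78498 × 931.5 = 731.209 MeV
Dividing by A = 84 gives 8.705 MeV per nucleon.

8.705 MeV/nucleon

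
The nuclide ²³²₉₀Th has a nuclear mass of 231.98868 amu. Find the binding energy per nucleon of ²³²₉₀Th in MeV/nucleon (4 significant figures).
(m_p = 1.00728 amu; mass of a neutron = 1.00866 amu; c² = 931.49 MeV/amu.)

With 90 protons and 142 neutrons (A = 232):
Total constituent mass: 90 × 1.00728 + 142 × 1.00866 = 233.88492 amu
Mass defect Δm = 233.88492 − 231.98868 = 1.89624 amu
Converting to energy: 1.89624 amu × 931.49 MeV/amu = 1766.33 MeV
Per nucleon: 1766.33 / 232 = 7.613 MeV

7.613 MeV/nucleon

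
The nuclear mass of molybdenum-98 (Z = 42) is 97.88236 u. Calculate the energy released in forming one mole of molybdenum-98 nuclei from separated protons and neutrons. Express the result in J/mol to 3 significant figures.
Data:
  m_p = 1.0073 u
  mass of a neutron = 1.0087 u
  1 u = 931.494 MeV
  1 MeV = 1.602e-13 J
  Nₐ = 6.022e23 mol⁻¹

8.19e+13 J/mol

Mass of separated nucleons = 42(1.0073) + 56(1.0087) = 42.3066 + 56.4872 = 98.7938 u
Δm = 98.7938 − 97.88236 = 0.91144 u
Converting to energy: 0.91144 u × 931.494 MeV/u = 849.001 MeV
Per nucleus in joules: 849.001 MeV × 1.602e-13 J/MeV = 1.3601e-10 J
Per mole: 1.3601e-10 J × 6.022e23 mol⁻¹ = 8.1905e+13 J/mol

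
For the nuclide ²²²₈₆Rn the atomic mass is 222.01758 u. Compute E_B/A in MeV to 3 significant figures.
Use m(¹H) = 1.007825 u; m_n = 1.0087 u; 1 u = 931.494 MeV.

7.71 MeV/nucleon

Σm = 86·m(¹H) + 136·m_n = 86.672950 + 137.1832 = 223.856150 u
Δm = 223.856150 − 222.01758 = 1.838570 u
Converting to energy: 1.838570 u × 931.494 MeV/u = 1712.617 MeV
Per nucleon: 1712.617 / 222 = 7.714 MeV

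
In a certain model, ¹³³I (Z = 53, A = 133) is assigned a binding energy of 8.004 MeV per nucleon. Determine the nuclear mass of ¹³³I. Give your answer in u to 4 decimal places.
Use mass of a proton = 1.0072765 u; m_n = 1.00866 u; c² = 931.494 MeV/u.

Total binding energy = 133 × 8.004 = 1064.532 MeV
Mass defect = 1064.532 MeV / (931.494 MeV/u) = 1.142822 u
Constituent mass = 53(1.0072765) + 80(1.00866) = 134.0784545 u
Nuclear mass = 134.0784545 − 1.142822 = 132.9356325 u ≈ 132.9356 u (to 4 decimal places)

132.9356 u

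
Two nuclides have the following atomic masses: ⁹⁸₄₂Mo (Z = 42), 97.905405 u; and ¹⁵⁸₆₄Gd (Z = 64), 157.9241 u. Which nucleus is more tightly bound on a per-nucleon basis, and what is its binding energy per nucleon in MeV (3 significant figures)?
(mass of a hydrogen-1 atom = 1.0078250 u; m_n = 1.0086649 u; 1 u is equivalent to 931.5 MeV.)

⁹⁸₄₂Mo; 8.64 MeV/nucleon

⁹⁸₄₂Mo: Σm = 42(1.0078250) + 56(1.0086649) = 98.8138844 u; Δm = 0.9084794 u; E_B = 846.25 MeV; E_B/A = 8.635 MeV
¹⁵⁸₆₄Gd: Σm = 64(1.0078250) + 94(1.0086649) = 159.3153006 u; Δm = 1.3912006 u; E_B = 1295.9 MeV; E_B/A = 8.202 MeV
⁹⁸₄₂Mo has the higher binding energy per nucleon, so it is the more tightly bound nucleus.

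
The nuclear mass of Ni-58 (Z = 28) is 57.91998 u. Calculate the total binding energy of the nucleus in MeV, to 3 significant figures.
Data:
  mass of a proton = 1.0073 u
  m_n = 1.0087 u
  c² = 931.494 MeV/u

508 MeV

With 28 protons and 30 neutrons (A = 58):
Total constituent mass: 28 × 1.0073 + 30 × 1.0087 = 58.4654 u
The mass defect is 58.4654 − 57.91998 = 0.54542 u.
E_B = 0.54542 × 931.494 = 508.055 MeV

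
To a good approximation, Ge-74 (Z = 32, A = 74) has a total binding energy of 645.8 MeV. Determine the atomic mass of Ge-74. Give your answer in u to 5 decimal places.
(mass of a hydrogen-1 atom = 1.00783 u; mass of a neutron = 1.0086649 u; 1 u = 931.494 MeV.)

73.92119 u

Mass defect = 645.8 MeV / (931.494 MeV/u) = 0.6932949 u
Constituent mass = 32(1.00783) + 42(1.0086649) = 74.6144858 u
Atomic mass = 74.6144858 − 0.6932949 = 73.9211909 u ≈ 73.92119 u (to 5 decimal places)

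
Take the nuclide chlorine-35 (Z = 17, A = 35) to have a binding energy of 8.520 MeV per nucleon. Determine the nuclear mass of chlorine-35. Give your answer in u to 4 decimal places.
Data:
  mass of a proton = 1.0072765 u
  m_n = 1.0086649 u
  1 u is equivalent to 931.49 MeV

34.9595 u

Total binding energy = 35 × 8.520 = 298.200 MeV
Mass defect = 298.200 MeV / (931.49 MeV/u) = 0.320132 u
Constituent mass = 17(1.0072765) + 18(1.0086649) = 35.2796687 u
Nuclear mass = 35.2796687 − 0.320132 = 34.9595367 u ≈ 34.9595 u (to 4 decimal places)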